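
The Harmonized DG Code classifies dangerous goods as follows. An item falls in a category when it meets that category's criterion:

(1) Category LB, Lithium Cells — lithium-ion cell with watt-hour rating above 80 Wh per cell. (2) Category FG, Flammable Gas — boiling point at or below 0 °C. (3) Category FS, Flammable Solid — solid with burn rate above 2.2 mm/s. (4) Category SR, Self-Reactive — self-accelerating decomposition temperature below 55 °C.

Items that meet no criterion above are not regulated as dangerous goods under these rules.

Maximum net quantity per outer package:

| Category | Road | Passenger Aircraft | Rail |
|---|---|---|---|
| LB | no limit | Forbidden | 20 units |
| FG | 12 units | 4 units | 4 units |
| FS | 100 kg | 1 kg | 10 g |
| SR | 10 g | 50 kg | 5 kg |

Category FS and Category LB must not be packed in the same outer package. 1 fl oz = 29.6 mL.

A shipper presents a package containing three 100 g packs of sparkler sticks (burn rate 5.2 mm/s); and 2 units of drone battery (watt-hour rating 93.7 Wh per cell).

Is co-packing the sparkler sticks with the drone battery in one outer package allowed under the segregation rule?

Burn rate 5.2 mm/s meets the Category FS criterion (Flammable Solid), so the sparkler sticks are Category FS.
Drone battery: watt-hour rating 93.7 Wh per cell > 80 Wh per cell → Category LB (Lithium Cells).
Category FS and Category LB may not share an outer package.

No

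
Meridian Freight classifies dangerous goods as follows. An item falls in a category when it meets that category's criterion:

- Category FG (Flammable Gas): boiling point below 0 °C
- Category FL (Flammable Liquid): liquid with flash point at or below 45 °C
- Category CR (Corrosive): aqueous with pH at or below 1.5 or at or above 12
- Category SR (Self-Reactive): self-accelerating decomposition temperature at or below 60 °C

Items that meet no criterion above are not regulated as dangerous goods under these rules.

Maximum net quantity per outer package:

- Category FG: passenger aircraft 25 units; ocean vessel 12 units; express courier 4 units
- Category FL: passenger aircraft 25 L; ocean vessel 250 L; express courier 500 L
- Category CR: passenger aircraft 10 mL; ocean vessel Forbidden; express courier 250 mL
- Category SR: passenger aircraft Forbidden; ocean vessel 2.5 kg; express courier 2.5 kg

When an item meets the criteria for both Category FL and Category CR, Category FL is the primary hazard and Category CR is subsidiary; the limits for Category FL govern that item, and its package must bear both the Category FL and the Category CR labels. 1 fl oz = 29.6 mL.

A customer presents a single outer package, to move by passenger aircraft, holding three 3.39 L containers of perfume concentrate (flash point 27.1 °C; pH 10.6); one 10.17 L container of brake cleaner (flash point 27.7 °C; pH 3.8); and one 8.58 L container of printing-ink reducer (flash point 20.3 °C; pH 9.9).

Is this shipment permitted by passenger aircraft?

No

With flash point 27.1 °C (≤ 45 °C), the perfume concentrate falls in Category FL.
With flash point 27.7 °C (≤ 45 °C), the brake cleaner falls in Category FL.
The printing-ink reducer has flash point 20.3 °C, which is ≤ 45 °C, so it is Category FL (Flammable Liquid).
Total Category FL: (three 3.39 L containers = 10.17 L) + 10.17 L + 8.58 L = 28.92 L.
28.92 L exceeds the passenger aircraft limit of 25 L for Category FL.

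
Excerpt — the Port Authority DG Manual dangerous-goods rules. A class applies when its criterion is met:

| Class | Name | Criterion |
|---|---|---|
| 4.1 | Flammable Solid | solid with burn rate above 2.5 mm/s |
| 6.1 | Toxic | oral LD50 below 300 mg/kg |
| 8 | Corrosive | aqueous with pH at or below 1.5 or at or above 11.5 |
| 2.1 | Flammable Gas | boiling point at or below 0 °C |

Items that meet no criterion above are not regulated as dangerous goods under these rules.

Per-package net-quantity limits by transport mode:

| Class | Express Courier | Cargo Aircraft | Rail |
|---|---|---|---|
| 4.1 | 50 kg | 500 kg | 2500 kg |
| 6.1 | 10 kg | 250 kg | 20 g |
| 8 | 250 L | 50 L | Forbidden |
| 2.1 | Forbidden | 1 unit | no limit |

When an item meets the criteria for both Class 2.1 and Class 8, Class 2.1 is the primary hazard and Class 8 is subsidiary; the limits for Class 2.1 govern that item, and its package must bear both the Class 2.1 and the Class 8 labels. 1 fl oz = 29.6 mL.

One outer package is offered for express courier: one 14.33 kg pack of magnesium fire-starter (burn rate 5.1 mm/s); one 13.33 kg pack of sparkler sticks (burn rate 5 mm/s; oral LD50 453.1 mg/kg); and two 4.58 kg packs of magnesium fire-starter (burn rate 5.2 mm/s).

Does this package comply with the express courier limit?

Yes

With burn rate 5.1 mm/s (> 2.5 mm/s), the magnesium fire-starter falls in Class 4.1.
Burn rate 5 mm/s meets the Class 4.1 criterion (Flammable Solid), so the sparkler sticks are Class 4.1.
The magnesium fire-starter has burn rate 5.2 mm/s, which is > 2.5 mm/s, so it is Class 4.1 (Flammable Solid).
Class 4.1 net quantity: 14.33 kg + 13.33 kg + (two 4.58 kg packs = 9.16 kg) = 36.82 kg.
36.82 kg is within the express courier limit of 50 kg for Class 4.1.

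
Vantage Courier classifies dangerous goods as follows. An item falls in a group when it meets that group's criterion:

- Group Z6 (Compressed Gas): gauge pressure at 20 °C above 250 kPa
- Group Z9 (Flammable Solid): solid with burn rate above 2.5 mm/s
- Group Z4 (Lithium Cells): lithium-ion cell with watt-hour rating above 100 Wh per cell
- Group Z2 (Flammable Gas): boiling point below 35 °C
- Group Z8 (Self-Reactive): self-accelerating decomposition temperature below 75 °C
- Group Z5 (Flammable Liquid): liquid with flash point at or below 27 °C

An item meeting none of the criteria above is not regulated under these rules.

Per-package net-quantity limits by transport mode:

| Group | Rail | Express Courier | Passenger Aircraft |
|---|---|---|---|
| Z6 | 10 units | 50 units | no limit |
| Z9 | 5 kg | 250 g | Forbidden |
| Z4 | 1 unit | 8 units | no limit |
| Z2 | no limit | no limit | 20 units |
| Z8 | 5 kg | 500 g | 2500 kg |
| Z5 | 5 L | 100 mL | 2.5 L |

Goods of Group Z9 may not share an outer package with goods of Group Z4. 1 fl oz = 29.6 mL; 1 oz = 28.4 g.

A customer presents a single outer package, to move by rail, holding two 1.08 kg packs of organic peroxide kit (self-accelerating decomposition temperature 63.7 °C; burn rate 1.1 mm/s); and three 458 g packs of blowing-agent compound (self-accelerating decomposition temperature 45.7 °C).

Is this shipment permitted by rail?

Self-accelerating decomposition temperature 63.7 °C meets the Group Z8 criterion (Self-Reactive), so the organic peroxide kit is Group Z8.
The blowing-agent compound has self-accelerating decomposition temperature 45.7 °C, which is < 75 °C, so it is Group Z8 (Self-Reactive).
Total Group Z8: (two 1.08 kg packs = 2.16 kg) + (three 458 g packs = 1.374 kg) = 3.534 kg.
3.534 kg is within the rail limit of 5 kg for Group Z8.

Yes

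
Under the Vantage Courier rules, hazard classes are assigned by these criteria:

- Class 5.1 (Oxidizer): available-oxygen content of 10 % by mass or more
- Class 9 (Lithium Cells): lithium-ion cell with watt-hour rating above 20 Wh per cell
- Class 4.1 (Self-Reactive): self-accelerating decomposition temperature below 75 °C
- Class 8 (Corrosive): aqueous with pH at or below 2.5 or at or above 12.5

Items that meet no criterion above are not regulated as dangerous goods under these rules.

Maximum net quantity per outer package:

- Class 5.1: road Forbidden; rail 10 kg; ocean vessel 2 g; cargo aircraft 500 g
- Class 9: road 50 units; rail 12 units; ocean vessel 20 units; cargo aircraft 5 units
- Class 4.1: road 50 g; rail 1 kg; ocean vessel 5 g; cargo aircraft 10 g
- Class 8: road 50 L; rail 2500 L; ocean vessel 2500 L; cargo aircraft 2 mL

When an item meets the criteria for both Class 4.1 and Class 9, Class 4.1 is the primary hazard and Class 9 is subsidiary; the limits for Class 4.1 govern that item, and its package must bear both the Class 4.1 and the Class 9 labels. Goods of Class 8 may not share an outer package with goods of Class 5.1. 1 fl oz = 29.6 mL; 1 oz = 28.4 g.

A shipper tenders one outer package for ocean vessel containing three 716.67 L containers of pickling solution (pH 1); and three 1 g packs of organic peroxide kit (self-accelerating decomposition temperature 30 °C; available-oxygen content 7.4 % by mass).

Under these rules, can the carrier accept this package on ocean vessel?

With pH 1 (≤ 2.5), the pickling solution falls in Class 8.
With self-accelerating decomposition temperature 30 °C (< 75 °C), the organic peroxide kit falls in Class 4.1.
Class 8 quantity: three 716.67 L containers = 2150.01 L.
2150.01 L ≤ 2500 L (ocean vessel limit, Class 8) — within limit.
Class 4.1 quantity: three 1 g packs = 3 g.
3 g ≤ 5 g (ocean vessel limit, Class 4.1) — within limit.
The segregation rule (Class 8 with Class 5.1) does not apply to Class 8 with Class 4.1.
Every hazard class is within its ocean vessel limit and no segregation rule is violated.

Yes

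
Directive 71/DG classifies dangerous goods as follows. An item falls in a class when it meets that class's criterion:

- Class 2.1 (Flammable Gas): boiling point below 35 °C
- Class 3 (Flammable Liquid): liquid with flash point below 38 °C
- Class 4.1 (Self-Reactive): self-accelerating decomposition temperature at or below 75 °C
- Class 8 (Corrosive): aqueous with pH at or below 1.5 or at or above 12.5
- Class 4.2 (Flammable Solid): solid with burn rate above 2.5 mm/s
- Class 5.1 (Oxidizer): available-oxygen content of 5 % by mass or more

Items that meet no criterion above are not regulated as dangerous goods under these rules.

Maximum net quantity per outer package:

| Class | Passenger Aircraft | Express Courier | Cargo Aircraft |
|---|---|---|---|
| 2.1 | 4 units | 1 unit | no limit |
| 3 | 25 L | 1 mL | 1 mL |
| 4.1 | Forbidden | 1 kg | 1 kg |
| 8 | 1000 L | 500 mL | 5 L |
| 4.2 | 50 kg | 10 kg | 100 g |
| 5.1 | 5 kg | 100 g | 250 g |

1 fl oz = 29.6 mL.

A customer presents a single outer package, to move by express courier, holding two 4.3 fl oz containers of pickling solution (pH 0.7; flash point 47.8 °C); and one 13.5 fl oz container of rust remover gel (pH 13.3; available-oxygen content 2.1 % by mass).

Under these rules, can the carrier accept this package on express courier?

With pH 0.7 (≤ 1.5), the pickling solution falls in Class 8.
pH 13.3 meets the Class 8 criterion (Corrosive), so the rust remover gel is Class 8.
Total Class 8: (two 4.3 fl oz containers = 254.56 mL) + (one 13.5 fl oz container = 399.6 mL) = 654.16 mL.
That exceeds the Class 8 express courier limit of 500 mL.

No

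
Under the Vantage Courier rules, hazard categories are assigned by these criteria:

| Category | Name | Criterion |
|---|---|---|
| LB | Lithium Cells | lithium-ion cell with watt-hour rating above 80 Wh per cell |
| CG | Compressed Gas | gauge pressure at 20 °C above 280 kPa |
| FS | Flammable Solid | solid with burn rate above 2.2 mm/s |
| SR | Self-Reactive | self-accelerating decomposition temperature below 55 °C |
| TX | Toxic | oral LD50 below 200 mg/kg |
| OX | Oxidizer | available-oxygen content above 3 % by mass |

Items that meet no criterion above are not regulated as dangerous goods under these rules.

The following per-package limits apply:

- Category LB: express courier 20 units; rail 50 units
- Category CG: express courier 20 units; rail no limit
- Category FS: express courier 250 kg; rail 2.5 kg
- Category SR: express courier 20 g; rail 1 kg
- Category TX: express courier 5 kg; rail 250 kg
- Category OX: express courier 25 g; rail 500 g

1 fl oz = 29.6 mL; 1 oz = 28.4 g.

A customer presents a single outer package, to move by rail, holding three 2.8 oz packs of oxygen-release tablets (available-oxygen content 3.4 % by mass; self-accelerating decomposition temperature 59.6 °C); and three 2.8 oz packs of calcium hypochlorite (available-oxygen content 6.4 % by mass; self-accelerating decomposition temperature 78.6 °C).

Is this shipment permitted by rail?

The oxygen-release tablets have available-oxygen content 3.4 % by mass, which is > 3 % by mass, so they are Category OX (Oxidizer).
Available-oxygen content 6.4 % by mass meets the Category OX criterion (Oxidizer), so the calcium hypochlorite is Category OX.
Total Category OX: (three 2.8 oz packs = 238.56 g) + (three 2.8 oz packs = 238.56 g) = 477.12 g.
477.12 g ≤ 500 g (rail limit, Category OX) — within limit.

Yes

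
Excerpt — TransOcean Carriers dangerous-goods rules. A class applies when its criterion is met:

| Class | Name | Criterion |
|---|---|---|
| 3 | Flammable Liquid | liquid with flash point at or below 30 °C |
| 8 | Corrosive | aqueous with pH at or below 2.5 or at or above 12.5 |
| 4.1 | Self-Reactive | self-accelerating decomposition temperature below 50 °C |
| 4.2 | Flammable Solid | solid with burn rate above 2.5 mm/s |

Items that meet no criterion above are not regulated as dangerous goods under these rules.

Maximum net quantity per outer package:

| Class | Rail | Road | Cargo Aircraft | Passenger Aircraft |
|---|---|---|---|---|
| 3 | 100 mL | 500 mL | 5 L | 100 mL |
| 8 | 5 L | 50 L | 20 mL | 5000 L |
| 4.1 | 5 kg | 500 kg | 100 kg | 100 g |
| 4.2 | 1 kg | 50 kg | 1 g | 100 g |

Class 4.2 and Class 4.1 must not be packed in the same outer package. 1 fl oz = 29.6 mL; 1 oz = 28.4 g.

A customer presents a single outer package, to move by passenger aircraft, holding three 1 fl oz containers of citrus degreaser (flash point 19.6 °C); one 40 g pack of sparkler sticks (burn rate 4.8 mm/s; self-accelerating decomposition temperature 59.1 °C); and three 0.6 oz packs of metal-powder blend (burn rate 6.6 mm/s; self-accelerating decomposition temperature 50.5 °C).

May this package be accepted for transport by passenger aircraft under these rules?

Flash point 19.6 °C meets the Class 3 criterion (Flammable Liquid), so the citrus degreaser is Class 3.
Burn rate 4.8 mm/s meets the Class 4.2 criterion (Flammable Solid), so the sparkler sticks are Class 4.2.
The metal-powder blend has burn rate 6.6 mm/s, which is > 2.5 mm/s, so it is Class 4.2 (Flammable Solid).
Total Class 4.2: 40 g + (three 0.6 oz packs = 51.12 g) = 91.12 g.
91.12 g is within the passenger aircraft limit of 100 g for Class 4.2.
Class 3 quantity: three 1 fl oz containers = 88.8 mL.
88.8 mL ≤ 100 mL (passenger aircraft limit, Class 3) — within limit.
The segregation rule (Class 4.2 with Class 4.1) does not apply to Class 4.2 with Class 3.
Every hazard class is within its passenger aircraft limit and no segregation rule is violated.

Yes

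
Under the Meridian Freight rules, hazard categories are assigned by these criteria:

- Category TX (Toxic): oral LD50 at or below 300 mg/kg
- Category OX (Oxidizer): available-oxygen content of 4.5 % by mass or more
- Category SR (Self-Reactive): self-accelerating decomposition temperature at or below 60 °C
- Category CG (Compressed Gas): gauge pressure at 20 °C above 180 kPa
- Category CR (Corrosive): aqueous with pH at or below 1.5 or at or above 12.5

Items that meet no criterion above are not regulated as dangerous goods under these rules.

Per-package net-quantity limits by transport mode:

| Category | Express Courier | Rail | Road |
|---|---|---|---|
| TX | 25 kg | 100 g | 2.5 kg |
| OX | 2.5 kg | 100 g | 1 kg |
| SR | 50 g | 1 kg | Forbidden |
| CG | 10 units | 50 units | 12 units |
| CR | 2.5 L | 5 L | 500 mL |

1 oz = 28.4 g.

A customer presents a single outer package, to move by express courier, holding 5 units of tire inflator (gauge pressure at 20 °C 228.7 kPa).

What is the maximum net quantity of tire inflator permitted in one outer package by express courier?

Gauge pressure at 20 °C 228.7 kPa meets the Category CG criterion (Compressed Gas), so the tire inflator is Category CG.
The express courier limit for Category CG is 10 units.

10 units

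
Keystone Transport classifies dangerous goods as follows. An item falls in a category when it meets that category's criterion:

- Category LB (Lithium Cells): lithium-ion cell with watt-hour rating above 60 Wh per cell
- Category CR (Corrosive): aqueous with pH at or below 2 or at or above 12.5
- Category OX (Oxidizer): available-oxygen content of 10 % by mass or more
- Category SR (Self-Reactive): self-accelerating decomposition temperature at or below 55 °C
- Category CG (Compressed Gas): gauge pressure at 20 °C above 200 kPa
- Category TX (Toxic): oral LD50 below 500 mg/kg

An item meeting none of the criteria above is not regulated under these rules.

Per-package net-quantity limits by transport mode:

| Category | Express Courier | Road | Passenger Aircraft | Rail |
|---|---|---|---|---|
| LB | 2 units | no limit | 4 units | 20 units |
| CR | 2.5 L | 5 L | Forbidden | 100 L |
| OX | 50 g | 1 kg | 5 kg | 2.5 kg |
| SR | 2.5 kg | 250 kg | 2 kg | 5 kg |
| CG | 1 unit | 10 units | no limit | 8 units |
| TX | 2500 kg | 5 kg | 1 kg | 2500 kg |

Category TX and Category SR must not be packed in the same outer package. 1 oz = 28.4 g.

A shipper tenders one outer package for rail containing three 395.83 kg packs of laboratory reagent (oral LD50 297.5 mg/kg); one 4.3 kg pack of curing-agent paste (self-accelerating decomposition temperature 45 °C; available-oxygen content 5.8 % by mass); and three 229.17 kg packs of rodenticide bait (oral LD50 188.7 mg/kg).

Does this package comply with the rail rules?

With oral LD50 297.5 mg/kg (< 500 mg/kg), the laboratory reagent falls in Category TX.
With self-accelerating decomposition temperature 45 °C (≤ 55 °C), the curing-agent paste falls in Category SR.
Oral LD50 188.7 mg/kg meets the Category TX criterion (Toxic), so the rodenticide bait is Category TX.
Category TX net quantity: (three 395.83 kg packs = 1187.49 kg) + (three 229.17 kg packs = 687.51 kg) = 1875 kg.
1875 kg ≤ 2500 kg (rail limit, Category TX) — within limit.
Category SR quantity: 4.3 kg.
4.3 kg is within the rail limit of 5 kg for Category SR.
Category TX and Category SR may not share an outer package.

No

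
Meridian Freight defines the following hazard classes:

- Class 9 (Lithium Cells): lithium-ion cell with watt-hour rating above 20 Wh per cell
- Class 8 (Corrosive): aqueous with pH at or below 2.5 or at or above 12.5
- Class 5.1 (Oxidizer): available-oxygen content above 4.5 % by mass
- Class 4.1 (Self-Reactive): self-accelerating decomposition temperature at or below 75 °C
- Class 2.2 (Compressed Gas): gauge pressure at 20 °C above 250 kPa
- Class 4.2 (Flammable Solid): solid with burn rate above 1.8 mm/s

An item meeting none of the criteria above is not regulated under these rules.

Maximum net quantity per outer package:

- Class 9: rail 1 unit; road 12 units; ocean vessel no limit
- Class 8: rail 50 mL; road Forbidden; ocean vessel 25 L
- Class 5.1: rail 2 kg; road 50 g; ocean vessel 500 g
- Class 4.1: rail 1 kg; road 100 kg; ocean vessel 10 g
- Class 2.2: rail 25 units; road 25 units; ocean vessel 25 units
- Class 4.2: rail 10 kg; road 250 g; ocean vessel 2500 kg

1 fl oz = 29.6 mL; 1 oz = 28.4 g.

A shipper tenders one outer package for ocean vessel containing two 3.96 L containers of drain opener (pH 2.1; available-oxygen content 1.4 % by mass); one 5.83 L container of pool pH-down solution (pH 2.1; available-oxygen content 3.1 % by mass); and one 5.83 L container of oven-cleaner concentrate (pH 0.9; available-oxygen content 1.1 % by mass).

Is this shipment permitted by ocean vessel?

pH 2.1 meets the Class 8 criterion (Corrosive), so the drain opener is Class 8.
pH 2.1 meets the Class 8 criterion (Corrosive), so the pool pH-down solution is Class 8.
The oven-cleaner concentrate has pH 0.9, which is ≤ 2.5, so it is Class 8 (Corrosive).
Class 8 net quantity: (two 3.96 L containers = 7.92 L) + 5.83 L + 5.83 L = 19.58 L.
19.58 L ≤ 25 L (ocean vessel limit, Class 8) — within limit.

Yes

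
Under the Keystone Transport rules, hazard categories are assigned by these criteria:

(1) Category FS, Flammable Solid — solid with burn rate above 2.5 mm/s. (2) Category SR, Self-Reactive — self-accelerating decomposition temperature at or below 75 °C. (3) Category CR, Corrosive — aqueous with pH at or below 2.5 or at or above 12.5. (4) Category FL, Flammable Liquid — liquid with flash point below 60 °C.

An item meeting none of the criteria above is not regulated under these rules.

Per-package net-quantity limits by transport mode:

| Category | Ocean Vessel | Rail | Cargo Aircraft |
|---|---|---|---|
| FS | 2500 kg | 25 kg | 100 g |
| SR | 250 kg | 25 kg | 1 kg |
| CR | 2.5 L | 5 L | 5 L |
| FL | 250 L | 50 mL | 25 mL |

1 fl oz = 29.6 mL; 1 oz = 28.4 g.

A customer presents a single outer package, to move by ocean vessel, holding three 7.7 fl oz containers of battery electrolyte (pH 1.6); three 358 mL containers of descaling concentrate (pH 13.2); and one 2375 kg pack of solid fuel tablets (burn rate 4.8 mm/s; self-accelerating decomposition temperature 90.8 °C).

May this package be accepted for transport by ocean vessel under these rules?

pH 1.6 meets the Category CR criterion (Corrosive), so the battery electrolyte is Category CR.
pH 13.2 meets the Category CR criterion (Corrosive), so the descaling concentrate is Category CR.
With burn rate 4.8 mm/s (> 2.5 mm/s), the solid fuel tablets fall in Category FS.
Category CR net quantity: (three 7.7 fl oz containers = 683.76 mL) + (three 358 mL containers = 1.074 L) = 1757.76 mL.
That is within the Category CR ocean vessel limit of 2.5 L.
Category FS quantity: 2375 kg.
2375 kg is within the ocean vessel limit of 2500 kg for Category FS.
Every hazard category is within its ocean vessel limit and no segregation rule is violated.

Yes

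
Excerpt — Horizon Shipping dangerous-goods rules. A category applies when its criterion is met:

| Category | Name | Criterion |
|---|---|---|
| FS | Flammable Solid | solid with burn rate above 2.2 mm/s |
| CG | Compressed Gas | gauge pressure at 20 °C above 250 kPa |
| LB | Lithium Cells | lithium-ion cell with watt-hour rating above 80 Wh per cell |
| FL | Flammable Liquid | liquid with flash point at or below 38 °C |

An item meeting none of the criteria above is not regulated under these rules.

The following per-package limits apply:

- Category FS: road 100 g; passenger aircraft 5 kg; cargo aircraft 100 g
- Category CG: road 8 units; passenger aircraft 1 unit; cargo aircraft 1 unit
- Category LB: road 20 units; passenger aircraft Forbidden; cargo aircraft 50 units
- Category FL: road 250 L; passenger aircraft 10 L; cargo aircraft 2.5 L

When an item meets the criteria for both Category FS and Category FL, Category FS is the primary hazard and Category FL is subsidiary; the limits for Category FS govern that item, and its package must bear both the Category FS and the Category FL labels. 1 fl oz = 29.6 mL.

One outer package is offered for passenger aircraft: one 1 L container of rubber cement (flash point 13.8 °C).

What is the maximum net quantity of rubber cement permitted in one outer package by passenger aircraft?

10 L

Flash point 13.8 °C meets the Category FL criterion (Flammable Liquid), so the rubber cement is Category FL.
The passenger aircraft limit for Category FL is 10 L.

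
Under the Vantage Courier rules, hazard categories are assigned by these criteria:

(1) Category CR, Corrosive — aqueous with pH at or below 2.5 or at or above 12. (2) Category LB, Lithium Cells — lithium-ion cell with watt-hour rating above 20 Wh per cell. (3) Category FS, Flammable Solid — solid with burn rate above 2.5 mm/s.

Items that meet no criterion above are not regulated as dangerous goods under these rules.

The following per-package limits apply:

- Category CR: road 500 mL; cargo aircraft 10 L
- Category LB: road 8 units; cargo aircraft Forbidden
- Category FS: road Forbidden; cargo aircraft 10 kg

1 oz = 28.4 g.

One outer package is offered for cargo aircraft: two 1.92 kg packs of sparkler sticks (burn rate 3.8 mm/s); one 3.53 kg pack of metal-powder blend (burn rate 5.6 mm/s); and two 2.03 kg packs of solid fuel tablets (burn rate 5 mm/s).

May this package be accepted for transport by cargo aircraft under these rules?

No

Sparkler sticks: burn rate 3.8 mm/s > 2.5 mm/s → Category FS (Flammable Solid).
Metal-powder blend: burn rate 5.6 mm/s > 2.5 mm/s → Category FS (Flammable Solid).
Burn rate 5 mm/s meets the Category FS criterion (Flammable Solid), so the solid fuel tablets are Category FS.
Category FS net quantity: (two 1.92 kg packs = 3.84 kg) + 3.53 kg + (two 2.03 kg packs = 4.06 kg) = 11.43 kg.
That exceeds the Category FS cargo aircraft limit of 10 kg.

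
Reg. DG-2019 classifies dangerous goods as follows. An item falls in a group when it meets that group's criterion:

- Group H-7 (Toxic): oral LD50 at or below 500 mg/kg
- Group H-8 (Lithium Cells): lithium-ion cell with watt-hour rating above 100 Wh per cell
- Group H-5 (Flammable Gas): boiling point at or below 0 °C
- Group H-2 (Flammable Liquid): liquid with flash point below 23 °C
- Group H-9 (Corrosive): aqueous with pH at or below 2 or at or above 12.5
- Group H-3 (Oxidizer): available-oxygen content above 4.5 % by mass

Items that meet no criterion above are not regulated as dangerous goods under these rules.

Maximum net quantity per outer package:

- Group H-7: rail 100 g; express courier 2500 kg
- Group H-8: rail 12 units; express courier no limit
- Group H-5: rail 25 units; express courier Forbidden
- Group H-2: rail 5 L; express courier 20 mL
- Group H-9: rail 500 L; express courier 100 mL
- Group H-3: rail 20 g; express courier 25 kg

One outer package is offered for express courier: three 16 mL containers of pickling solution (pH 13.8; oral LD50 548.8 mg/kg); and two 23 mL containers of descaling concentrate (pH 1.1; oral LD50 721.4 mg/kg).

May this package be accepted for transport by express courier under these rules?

Yes

With pH 13.8 (≥ 12.5), the pickling solution falls in Group H-9.
The descaling concentrate has pH 1.1, which is ≤ 2, so it is Group H-9 (Corrosive).
Group H-9 net quantity: (three 16 mL containers = 48 mL) + (two 23 mL containers = 46 mL) = 94 mL.
94 mL is within the express courier limit of 100 mL for Group H-9.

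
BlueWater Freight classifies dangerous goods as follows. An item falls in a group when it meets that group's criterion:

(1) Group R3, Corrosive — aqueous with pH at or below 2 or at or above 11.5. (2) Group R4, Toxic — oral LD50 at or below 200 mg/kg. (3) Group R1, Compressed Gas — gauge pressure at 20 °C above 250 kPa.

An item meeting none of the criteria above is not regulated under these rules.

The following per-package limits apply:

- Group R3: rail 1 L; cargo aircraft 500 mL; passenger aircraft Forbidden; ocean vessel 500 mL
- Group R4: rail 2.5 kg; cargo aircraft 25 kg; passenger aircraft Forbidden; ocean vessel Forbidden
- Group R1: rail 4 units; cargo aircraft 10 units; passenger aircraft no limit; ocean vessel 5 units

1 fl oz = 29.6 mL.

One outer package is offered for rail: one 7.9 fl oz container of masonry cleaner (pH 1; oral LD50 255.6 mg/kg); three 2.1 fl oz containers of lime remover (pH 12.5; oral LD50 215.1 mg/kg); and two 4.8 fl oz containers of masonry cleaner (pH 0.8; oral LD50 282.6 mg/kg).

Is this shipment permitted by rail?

Masonry cleaner: pH 1 ≤ 2 → Group R3 (Corrosive).
The lime remover has pH 12.5, which is ≥ 11.5, so it is Group R3 (Corrosive).
With pH 0.8 (≤ 2), the masonry cleaner falls in Group R3.
Group R3 net quantity: (one 7.9 fl oz container = 233.84 mL) + (three 2.1 fl oz containers = 186.48 mL) + (two 4.8 fl oz containers = 284.16 mL) = 704.48 mL.
704.48 mL ≤ 1 L (rail limit, Group R3) — within limit.

Yes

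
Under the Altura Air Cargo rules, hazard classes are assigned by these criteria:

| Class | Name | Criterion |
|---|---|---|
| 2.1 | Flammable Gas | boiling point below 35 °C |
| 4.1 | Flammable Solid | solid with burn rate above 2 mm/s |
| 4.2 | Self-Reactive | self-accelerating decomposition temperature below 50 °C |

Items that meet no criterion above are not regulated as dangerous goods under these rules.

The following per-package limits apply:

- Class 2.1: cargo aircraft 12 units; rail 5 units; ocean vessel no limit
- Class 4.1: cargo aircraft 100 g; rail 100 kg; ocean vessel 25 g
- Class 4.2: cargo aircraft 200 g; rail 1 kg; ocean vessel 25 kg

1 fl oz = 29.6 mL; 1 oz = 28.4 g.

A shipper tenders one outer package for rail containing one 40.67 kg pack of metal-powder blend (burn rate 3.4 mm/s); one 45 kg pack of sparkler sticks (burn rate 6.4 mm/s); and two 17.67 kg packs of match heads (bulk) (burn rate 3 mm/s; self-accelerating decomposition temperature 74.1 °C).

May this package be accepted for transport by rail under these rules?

No

Metal-powder blend: burn rate 3.4 mm/s > 2 mm/s → Class 4.1 (Flammable Solid).
The sparkler sticks have burn rate 6.4 mm/s, which is > 2 mm/s, so they are Class 4.1 (Flammable Solid).
The match heads (bulk) have burn rate 3 mm/s, which is > 2 mm/s, so they are Class 4.1 (Flammable Solid).
Class 4.1 net quantity: 40.67 kg + 45 kg + (two 17.67 kg packs = 35.34 kg) = 121.01 kg.
That exceeds the Class 4.1 rail limit of 100 kg.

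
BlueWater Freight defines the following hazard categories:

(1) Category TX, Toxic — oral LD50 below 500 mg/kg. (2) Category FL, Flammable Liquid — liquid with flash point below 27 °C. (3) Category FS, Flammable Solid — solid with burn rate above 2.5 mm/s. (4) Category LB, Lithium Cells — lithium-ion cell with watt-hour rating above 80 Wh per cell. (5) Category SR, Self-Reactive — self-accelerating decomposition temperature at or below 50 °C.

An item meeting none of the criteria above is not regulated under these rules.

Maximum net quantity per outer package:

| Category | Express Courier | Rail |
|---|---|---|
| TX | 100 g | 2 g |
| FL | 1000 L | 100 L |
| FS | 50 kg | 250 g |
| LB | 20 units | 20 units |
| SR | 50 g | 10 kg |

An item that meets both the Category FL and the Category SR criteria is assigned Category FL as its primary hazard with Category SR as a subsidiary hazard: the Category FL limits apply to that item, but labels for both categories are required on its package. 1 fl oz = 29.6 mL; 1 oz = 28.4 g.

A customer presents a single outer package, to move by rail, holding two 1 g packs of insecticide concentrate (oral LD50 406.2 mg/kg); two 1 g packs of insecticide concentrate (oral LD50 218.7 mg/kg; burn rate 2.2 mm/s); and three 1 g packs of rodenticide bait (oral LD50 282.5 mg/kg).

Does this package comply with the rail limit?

No

With oral LD50 406.2 mg/kg (< 500 mg/kg), the insecticide concentrate falls in Category TX.
Oral LD50 218.7 mg/kg meets the Category TX criterion (Toxic), so the insecticide concentrate is Category TX.
With oral LD50 282.5 mg/kg (< 500 mg/kg), the rodenticide bait falls in Category TX.
Total Category TX: (two 1 g packs = 2 g) + (two 1 g packs = 2 g) + (three 1 g packs = 3 g) = 7 g.
That exceeds the Category TX rail limit of 2 g.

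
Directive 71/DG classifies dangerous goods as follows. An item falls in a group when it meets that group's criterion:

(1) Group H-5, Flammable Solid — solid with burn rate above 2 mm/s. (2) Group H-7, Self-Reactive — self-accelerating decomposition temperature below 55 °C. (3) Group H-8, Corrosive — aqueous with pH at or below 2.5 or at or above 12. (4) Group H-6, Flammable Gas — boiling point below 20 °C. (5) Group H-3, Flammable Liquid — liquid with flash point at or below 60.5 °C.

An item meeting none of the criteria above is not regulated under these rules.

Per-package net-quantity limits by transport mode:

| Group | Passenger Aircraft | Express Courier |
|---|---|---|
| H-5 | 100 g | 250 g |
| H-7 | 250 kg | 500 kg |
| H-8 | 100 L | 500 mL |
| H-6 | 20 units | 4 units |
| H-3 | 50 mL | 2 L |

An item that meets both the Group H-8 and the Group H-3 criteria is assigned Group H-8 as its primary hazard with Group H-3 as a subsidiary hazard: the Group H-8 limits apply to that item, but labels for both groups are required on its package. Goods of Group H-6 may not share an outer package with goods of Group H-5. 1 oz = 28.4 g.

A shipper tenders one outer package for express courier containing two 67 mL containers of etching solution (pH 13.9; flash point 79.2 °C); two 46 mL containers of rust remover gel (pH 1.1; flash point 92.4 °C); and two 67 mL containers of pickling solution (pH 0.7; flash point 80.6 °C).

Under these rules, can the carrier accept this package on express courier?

Yes

With pH 13.9 (≥ 12), the etching solution falls in Group H-8.
With pH 1.1 (≤ 2.5), the rust remover gel falls in Group H-8.
Pickling solution: pH 0.7 ≤ 2.5 → Group H-8 (Corrosive).
Group H-8 net quantity: (two 67 mL containers = 134 mL) + (two 46 mL containers = 92 mL) + (two 67 mL containers = 134 mL) = 360 mL.
That is within the Group H-8 express courier limit of 500 mL.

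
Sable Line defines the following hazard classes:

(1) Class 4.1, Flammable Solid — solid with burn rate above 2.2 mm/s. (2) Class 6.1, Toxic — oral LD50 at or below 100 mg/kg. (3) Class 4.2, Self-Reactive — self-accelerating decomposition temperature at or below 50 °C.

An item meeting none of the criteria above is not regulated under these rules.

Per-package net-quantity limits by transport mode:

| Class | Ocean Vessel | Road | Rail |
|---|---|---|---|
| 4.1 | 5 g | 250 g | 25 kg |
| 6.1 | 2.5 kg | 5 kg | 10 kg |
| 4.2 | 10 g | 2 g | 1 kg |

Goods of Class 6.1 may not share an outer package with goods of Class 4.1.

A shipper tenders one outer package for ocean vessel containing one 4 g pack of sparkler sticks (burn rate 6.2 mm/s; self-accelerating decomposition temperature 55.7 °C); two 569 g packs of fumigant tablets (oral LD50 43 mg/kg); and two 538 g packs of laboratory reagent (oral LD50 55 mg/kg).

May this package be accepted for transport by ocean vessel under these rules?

No

Sparkler sticks: burn rate 6.2 mm/s > 2.2 mm/s → Class 4.1 (Flammable Solid).
The fumigant tablets have oral LD50 43 mg/kg, which is ≤ 100 mg/kg, so they are Class 6.1 (Toxic).
The laboratory reagent has oral LD50 55 mg/kg, which is ≤ 100 mg/kg, so it is Class 6.1 (Toxic).
Total Class 6.1: (two 569 g packs = 1.138 kg) + (two 538 g packs = 1.076 kg) = 2.214 kg.
That is within the Class 6.1 ocean vessel limit of 2.5 kg.
Class 4.1 quantity: 4 g.
4 g ≤ 5 g (ocean vessel limit, Class 4.1) — within limit.
Class 6.1 and Class 4.1 may not share an outer package.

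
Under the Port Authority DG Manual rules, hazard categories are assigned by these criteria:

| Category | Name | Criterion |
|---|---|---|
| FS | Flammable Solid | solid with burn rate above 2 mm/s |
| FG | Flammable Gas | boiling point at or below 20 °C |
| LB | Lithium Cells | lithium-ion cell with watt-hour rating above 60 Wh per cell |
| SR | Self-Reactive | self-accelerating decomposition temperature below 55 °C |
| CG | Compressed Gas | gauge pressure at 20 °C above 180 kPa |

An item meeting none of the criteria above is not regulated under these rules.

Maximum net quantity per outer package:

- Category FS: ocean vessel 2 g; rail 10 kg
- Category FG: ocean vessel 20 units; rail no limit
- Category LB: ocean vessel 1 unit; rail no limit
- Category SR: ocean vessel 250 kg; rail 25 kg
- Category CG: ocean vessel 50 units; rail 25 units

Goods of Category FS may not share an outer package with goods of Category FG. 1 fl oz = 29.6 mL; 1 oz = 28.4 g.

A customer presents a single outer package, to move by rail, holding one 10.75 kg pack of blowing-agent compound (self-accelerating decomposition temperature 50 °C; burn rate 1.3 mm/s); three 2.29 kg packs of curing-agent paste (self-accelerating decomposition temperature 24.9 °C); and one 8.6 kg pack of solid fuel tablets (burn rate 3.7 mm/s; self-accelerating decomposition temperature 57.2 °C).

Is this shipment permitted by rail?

With self-accelerating decomposition temperature 50 °C (< 55 °C), the blowing-agent compound falls in Category SR.
The curing-agent paste has self-accelerating decomposition temperature 24.9 °C, which is < 55 °C, so it is Category SR (Self-Reactive).
Solid fuel tablets: burn rate 3.7 mm/s > 2 mm/s → Category FS (Flammable Solid).
Category SR net quantity: 10.75 kg + (three 2.29 kg packs = 6.87 kg) = 17.62 kg.
17.62 kg is within the rail limit of 25 kg for Category SR.
Category FS quantity: 8.6 kg.
That is within the Category FS rail limit of 10 kg.
The segregation rule (Category FS with Category FG) does not apply to Category SR with Category FS.
Every hazard category is within its rail limit and no segregation rule is violated.

Yes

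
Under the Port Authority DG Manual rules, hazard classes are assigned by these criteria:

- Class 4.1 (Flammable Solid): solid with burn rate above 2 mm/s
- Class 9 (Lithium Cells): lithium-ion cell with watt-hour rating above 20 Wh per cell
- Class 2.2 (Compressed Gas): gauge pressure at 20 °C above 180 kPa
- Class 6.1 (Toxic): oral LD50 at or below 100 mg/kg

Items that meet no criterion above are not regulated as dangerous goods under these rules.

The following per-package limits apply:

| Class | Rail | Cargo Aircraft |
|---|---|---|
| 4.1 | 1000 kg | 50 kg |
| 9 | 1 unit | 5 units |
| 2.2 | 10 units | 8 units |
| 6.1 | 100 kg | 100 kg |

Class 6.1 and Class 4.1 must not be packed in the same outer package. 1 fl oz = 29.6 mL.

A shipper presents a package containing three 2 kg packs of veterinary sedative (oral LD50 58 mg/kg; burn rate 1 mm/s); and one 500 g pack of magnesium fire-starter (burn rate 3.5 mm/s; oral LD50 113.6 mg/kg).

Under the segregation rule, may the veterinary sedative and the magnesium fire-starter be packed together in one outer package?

No

With oral LD50 58 mg/kg (≤ 100 mg/kg), the veterinary sedative falls in Class 6.1.
Magnesium fire-starter: burn rate 3.5 mm/s > 2 mm/s → Class 4.1 (Flammable Solid).
Class 6.1 and Class 4.1 may not share an outer package.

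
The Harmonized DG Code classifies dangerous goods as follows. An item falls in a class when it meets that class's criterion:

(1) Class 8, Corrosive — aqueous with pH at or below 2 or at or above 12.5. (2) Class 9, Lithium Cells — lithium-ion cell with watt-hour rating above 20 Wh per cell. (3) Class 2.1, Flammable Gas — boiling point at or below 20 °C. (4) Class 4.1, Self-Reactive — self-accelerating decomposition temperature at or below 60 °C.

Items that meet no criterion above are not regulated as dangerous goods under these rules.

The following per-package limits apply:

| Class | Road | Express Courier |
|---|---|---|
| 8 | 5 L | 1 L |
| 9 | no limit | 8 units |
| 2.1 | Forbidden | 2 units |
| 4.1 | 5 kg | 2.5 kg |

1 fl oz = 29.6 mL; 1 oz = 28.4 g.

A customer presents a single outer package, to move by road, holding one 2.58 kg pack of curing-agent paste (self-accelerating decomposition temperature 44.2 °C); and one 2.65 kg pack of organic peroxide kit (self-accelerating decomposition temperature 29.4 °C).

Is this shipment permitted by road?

With self-accelerating decomposition temperature 44.2 °C (≤ 60 °C), the curing-agent paste falls in Class 4.1.
Organic peroxide kit: self-accelerating decomposition temperature 29.4 °C ≤ 60 °C → Class 4.1 (Self-Reactive).
Class 4.1 net quantity: 2.58 kg + 2.65 kg = 5.23 kg.
5.23 kg > 5 kg (road limit, Class 4.1) — over the limit.

No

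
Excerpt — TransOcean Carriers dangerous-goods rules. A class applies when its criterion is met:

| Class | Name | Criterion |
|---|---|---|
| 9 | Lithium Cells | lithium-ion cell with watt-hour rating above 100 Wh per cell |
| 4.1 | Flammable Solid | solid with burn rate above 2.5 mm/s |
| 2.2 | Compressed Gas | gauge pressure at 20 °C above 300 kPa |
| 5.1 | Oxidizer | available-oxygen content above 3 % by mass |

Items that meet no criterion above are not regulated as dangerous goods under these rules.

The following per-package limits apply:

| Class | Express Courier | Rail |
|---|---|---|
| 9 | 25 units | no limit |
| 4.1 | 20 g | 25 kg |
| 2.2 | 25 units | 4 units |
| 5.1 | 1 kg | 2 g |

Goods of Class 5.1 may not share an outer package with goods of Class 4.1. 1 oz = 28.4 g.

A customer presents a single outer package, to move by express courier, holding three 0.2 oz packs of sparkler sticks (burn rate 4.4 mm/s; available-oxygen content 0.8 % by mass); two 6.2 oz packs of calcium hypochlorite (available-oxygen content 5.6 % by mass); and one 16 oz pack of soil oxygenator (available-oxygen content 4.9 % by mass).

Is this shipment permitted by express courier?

The sparkler sticks have burn rate 4.4 mm/s, which is > 2.5 mm/s, so they are Class 4.1 (Flammable Solid).
Calcium hypochlorite: available-oxygen content 5.6 % by mass > 3 % by mass → Class 5.1 (Oxidizer).
The soil oxygenator has available-oxygen content 4.9 % by mass, which is > 3 % by mass, so it is Class 5.1 (Oxidizer).
Class 5.1 net quantity: (two 6.2 oz packs = 352.16 g) + (one 16 oz pack = 454.4 g) = 806.56 g.
806.56 g is within the express courier limit of 1 kg for Class 5.1.
Class 4.1 quantity: three 0.2 oz packs = 17.04 g.
That is within the Class 4.1 express courier limit of 20 g.
Class 5.1 and Class 4.1 may not share an outer package.

No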